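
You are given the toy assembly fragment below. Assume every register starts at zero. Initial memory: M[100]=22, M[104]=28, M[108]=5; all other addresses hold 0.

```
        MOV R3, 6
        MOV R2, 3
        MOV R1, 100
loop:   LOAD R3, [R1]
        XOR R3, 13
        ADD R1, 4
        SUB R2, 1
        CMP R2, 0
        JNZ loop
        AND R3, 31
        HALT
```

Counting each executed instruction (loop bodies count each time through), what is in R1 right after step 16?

108

R3=6
R2=3
R1=100
R3=M[100]=22
R3=22^13=27
R1=100+4=104
R2=3-1=2
CMP R2, 0  (cmp 2,0)
JNZ loop: taken
R3=M[104]=28
R3=28^13=17
R1=104+4=108
R2=2-1=1
CMP R2, 0  (cmp 1,0)
JNZ loop: taken
R3=M[108]=5
After step 16: R1 = 108.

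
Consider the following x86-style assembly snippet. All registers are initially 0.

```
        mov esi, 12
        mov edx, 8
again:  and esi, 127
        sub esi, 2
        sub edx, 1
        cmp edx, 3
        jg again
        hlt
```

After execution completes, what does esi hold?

after mov esi, 12: esi=12
after mov edx, 8: edx=8
after and esi, 127: esi=12&127=12
after sub esi, 2: esi=12-2=10
after sub edx, 1: edx=8-1=7
cmp edx, 3  (cmp 7,3)
jg again: taken
after and esi, 127: esi=10&127=10
after sub esi, 2: esi=10-2=8
after sub edx, 1: edx=7-1=6
cmp edx, 3  (cmp 6,3)
jg again: taken
after and esi, 127: esi=8&127=8
after sub esi, 2: esi=8-2=6
after sub edx, 1: edx=6-1=5
cmp edx, 3  (cmp 5,3)
jg again: taken
after and esi, 127: esi=6&127=6
after sub esi, 2: esi=6-2=4
after sub edx, 1: edx=5-1=4
cmp edx, 3  (cmp 4,3)
jg again: taken
after and esi, 127: esi=4&127=4
after sub esi, 2: esi=4-2=2
after sub edx, 1: edx=4-1=3
cmp edx, 3  (cmp 3,3)
jg again: not taken
halt.

2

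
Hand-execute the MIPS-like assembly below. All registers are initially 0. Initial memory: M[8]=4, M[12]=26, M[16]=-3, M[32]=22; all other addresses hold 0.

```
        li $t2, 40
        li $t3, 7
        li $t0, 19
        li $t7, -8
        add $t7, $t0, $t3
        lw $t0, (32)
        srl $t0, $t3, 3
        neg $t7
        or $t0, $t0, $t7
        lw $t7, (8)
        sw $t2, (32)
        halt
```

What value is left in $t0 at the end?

-26

after li $t2, 40: $t2=40
after li $t3, 7: $t3=7
after li $t0, 19: $t0=19
after li $t7, -8: $t7=-8
after add $t7, $t0, $t3: $t7=19+7=26
after lw $t0, (32): $t0=M[32]=22
after srl $t0, $t3, 3: $t0=7>>3=0
after neg $t7: $t7=-(26)=-26
after or $t0, $t0, $t7: $t0=0|(-26)=-26
after lw $t7, (8): $t7=M[8]=4
sw $t2, (32) → M[32]=40
halt.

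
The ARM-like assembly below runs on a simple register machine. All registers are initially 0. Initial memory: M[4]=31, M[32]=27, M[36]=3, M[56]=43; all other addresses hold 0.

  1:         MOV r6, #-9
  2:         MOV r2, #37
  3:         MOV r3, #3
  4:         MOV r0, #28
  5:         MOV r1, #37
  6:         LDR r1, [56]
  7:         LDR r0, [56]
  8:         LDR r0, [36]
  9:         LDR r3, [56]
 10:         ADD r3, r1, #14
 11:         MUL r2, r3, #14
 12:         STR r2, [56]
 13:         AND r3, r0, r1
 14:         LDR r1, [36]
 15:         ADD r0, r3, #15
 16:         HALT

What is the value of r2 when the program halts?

798

MOV r6, #-9 → r6=-9
MOV r2, #37 → r2=37
MOV r3, #3 → r3=3
MOV r0, #28 → r0=28
MOV r1, #37 → r1=37
LDR r1, [56] → r1=M[56]=43
LDR r0, [56] → r0=M[56]=43
LDR r0, [36] → r0=M[36]=3
LDR r3, [56] → r3=M[56]=43
ADD r3, r1, #14 → r3=43+14=57
MUL r2, r3, #14 → r2=57*14=798
STR r2, [56] → M[56]=798
AND r3, r0, r1 → r3=3&43=3
LDR r1, [36] → r1=M[36]=3
ADD r0, r3, #15 → r0=3+15=18
halt.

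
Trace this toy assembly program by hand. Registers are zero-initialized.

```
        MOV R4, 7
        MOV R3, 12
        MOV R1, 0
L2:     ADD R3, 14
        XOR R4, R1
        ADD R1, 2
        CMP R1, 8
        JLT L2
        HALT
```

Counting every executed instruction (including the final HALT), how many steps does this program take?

MOV R4, 7 → R4=7
MOV R3, 12 → R3=12
MOV R1, 0 → R1=0
ADD R3, 14 → R3=12+14=26
XOR R4, R1 → R4=7^0=7
ADD R1, 2 → R1=0+2=2
CMP R1, 8  (cmp 2,8)
JLT L2: taken
ADD R3, 14 → R3=26+14=40
XOR R4, R1 → R4=7^2=5
ADD R1, 2 → R1=2+2=4
CMP R1, 8  (cmp 4,8)
JLT L2: taken
ADD R3, 14 → R3=40+14=54
XOR R4, R1 → R4=5^4=1
ADD R1, 2 → R1=4+2=6
CMP R1, 8  (cmp 6,8)
JLT L2: taken
ADD R3, 14 → R3=54+14=68
XOR R4, R1 → R4=1^6=7
ADD R1, 2 → R1=6+2=8
CMP R1, 8  (cmp 8,8)
JLT L2: not taken
halt.
Total executed instructions: 24.

24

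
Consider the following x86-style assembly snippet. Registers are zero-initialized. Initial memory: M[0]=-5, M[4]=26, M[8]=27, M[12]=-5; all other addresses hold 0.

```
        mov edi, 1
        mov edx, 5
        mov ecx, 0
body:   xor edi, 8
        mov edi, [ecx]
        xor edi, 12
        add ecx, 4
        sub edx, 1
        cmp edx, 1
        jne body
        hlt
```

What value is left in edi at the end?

-9

edi=1
edx=5
ecx=0
edi=1^8=9
edi=M[0]=-5
edi=(-5)^12=-9
ecx=0+4=4
edx=5-1=4
cmp edx, 1  (cmp 4,1)
jne body: taken
edi=(-9)^8=-1
edi=M[4]=26
edi=26^12=22
ecx=4+4=8
edx=4-1=3
cmp edx, 1  (cmp 3,1)
jne body: taken
edi=22^8=30
edi=M[8]=27
edi=27^12=23
ecx=8+4=12
edx=3-1=2
cmp edx, 1  (cmp 2,1)
jne body: taken
edi=23^8=31
edi=M[12]=-5
edi=(-5)^12=-9
ecx=12+4=16
edx=2-1=1
cmp edx, 1  (cmp 1,1)
jne body: not taken
halt.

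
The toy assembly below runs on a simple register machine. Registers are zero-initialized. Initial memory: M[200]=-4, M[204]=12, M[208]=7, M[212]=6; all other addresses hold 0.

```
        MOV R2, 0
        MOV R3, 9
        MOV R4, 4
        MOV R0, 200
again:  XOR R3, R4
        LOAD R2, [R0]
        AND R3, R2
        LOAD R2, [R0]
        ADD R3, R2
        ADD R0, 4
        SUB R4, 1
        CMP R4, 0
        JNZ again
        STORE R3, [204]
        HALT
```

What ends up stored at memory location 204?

10

MOV R2, 0 → R2=0
MOV R3, 9 → R3=9
MOV R4, 4 → R4=4
MOV R0, 200 → R0=200
XOR R3, R4 → R3=9^4=13
LOAD R2, [R0] → R2=M[200]=-4
AND R3, R2 → R3=13&(-4)=12
LOAD R2, [R0] → R2=M[200]=-4
ADD R3, R2 → R3=12+(-4)=8
ADD R0, 4 → R0=200+4=204
SUB R4, 1 → R4=4-1=3
CMP R4, 0  (cmp 3,0)
JNZ again: taken
XOR R3, R4 → R3=8^3=11
LOAD R2, [R0] → R2=M[204]=12
AND R3, R2 → R3=11&12=8
LOAD R2, [R0] → R2=M[204]=12
ADD R3, R2 → R3=8+12=20
ADD R0, 4 → R0=204+4=208
SUB R4, 1 → R4=3-1=2
CMP R4, 0  (cmp 2,0)
JNZ again: taken
XOR R3, R4 → R3=20^2=22
LOAD R2, [R0] → R2=M[208]=7
AND R3, R2 → R3=22&7=6
LOAD R2, [R0] → R2=M[208]=7
ADD R3, R2 → R3=6+7=13
ADD R0, 4 → R0=208+4=212
SUB R4, 1 → R4=2-1=1
CMP R4, 0  (cmp 1,0)
JNZ again: taken
XOR R3, R4 → R3=13^1=12
LOAD R2, [R0] → R2=M[212]=6
AND R3, R2 → R3=12&6=4
LOAD R2, [R0] → R2=M[212]=6
ADD R3, R2 → R3=4+6=10
ADD R0, 4 → R0=212+4=216
SUB R4, 1 → R4=1-1=0
CMP R4, 0  (cmp 0,0)
JNZ again: not taken
STORE R3, [204] → M[204]=10
halt.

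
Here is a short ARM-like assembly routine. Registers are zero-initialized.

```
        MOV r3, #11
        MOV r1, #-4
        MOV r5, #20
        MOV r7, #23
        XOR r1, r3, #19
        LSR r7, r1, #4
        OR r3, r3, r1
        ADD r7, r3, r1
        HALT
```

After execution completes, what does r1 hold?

MOV r3, #11 → r3=11
MOV r1, #-4 → r1=-4
MOV r5, #20 → r5=20
MOV r7, #23 → r7=23
XOR r1, r3, #19 → r1=11^19=24
LSR r7, r1, #4 → r7=24>>4=1
OR r3, r3, r1 → r3=11|24=27
ADD r7, r3, r1 → r7=27+24=51
halt.

24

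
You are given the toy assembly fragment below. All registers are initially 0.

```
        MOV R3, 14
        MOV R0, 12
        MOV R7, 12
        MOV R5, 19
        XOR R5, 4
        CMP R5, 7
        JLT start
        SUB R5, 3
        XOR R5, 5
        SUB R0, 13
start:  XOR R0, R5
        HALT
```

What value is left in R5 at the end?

after MOV R3, 14: R3=14
after MOV R0, 12: R0=12
after MOV R7, 12: R7=12
after MOV R5, 19: R5=19
after XOR R5, 4: R5=19^4=23
CMP R5, 7  (cmp 23,7)
JLT start: not taken
after SUB R5, 3: R5=23-3=20
after XOR R5, 5: R5=20^5=17
after SUB R0, 13: R0=12-13=-1
after XOR R0, R5: R0=(-1)^17=-18
halt.

17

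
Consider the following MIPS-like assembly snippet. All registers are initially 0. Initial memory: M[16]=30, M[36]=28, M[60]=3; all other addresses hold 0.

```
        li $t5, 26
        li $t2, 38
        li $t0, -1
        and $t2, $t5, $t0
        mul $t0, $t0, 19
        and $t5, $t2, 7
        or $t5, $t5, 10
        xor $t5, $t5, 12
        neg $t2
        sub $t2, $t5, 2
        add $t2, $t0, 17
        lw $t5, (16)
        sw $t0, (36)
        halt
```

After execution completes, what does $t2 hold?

after li $t5, 26: $t5=26
after li $t2, 38: $t2=38
after li $t0, -1: $t0=-1
after and $t2, $t5, $t0: $t2=26&(-1)=26
after mul $t0, $t0, 19: $t0=(-1)*19=-19
after and $t5, $t2, 7: $t5=26&7=2
after or $t5, $t5, 10: $t5=2|10=10
after xor $t5, $t5, 12: $t5=10^12=6
after neg $t2: $t2=-(26)=-26
after sub $t2, $t5, 2: $t2=6-2=4
after add $t2, $t0, 17: $t2=(-19)+17=-2
after lw $t5, (16): $t5=M[16]=30
sw $t0, (36) → M[36]=-19
halt.

-2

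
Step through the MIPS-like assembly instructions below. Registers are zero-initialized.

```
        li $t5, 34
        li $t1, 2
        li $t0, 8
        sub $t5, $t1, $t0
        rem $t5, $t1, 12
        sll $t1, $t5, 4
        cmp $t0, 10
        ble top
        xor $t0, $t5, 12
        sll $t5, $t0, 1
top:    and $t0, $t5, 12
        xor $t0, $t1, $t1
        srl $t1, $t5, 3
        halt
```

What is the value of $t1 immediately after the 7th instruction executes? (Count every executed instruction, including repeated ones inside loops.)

li $t5, 34 → $t5=34
li $t1, 2 → $t1=2
li $t0, 8 → $t0=8
sub $t5, $t1, $t0 → $t5=2-8=-6
rem $t5, $t1, 12 → $t5=2%12=2
sll $t1, $t5, 4 → $t1=2<<4=32
cmp $t0, 10  (cmp 8,10)
After step 7: $t1 = 32.

32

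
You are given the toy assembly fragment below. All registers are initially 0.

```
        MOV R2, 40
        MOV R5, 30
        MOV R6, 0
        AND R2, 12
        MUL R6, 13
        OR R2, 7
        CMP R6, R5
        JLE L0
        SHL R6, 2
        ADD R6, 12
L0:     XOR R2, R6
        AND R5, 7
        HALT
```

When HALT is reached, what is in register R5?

MOV R2, 40 → R2=40
MOV R5, 30 → R5=30
MOV R6, 0 → R6=0
AND R2, 12 → R2=40&12=8
MUL R6, 13 → R6=0*13=0
OR R2, 7 → R2=8|7=15
CMP R6, R5  (cmp 0,30)
JLE L0: taken
XOR R2, R6 → R2=15^0=15
AND R5, 7 → R5=30&7=6
halt.

6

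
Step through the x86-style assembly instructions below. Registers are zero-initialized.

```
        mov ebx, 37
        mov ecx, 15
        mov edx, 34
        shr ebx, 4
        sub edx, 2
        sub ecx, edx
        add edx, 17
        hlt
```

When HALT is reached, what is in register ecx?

after mov ebx, 37: ebx=37
after mov ecx, 15: ecx=15
after mov edx, 34: edx=34
after shr ebx, 4: ebx=37>>4=2
after sub edx, 2: edx=34-2=32
after sub ecx, edx: ecx=15-32=-17
after add edx, 17: edx=32+17=49
halt.

-17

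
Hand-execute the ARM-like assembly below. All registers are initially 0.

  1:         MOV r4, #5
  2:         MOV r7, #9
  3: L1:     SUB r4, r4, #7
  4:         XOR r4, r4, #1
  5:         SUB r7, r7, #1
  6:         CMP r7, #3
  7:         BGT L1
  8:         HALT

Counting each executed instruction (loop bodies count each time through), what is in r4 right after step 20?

after MOV r4, #5: r4=5
after MOV r7, #9: r7=9
after SUB r4, r4, #7: r4=5-7=-2
after XOR r4, r4, #1: r4=(-2)^1=-1
after SUB r7, r7, #1: r7=9-1=8
CMP r7, #3  (cmp 8,3)
BGT L1: taken
after SUB r4, r4, #7: r4=(-1)-7=-8
after XOR r4, r4, #1: r4=(-8)^1=-7
after SUB r7, r7, #1: r7=8-1=7
CMP r7, #3  (cmp 7,3)
BGT L1: taken
after SUB r4, r4, #7: r4=(-7)-7=-14
after XOR r4, r4, #1: r4=(-14)^1=-13
after SUB r7, r7, #1: r7=7-1=6
CMP r7, #3  (cmp 6,3)
BGT L1: taken
after SUB r4, r4, #7: r4=(-13)-7=-20
after XOR r4, r4, #1: r4=(-20)^1=-19
after SUB r7, r7, #1: r7=6-1=5
After step 20: r4 = -19.

-19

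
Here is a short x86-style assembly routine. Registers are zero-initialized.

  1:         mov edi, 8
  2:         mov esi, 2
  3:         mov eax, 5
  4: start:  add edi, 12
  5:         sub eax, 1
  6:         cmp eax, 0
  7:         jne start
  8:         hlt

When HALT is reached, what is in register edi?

mov edi, 8 → edi=8
mov esi, 2 → esi=2
mov eax, 5 → eax=5
add edi, 12 → edi=8+12=20
sub eax, 1 → eax=5-1=4
cmp eax, 0  (cmp 4,0)
jne start: taken
add edi, 12 → edi=20+12=32
sub eax, 1 → eax=4-1=3
cmp eax, 0  (cmp 3,0)
jne start: taken
add edi, 12 → edi=32+12=44
sub eax, 1 → eax=3-1=2
cmp eax, 0  (cmp 2,0)
jne start: taken
add edi, 12 → edi=44+12=56
sub eax, 1 → eax=2-1=1
cmp eax, 0  (cmp 1,0)
jne start: taken
add edi, 12 → edi=56+12=68
sub eax, 1 → eax=1-1=0
cmp eax, 0  (cmp 0,0)
jne start: not taken
halt.

68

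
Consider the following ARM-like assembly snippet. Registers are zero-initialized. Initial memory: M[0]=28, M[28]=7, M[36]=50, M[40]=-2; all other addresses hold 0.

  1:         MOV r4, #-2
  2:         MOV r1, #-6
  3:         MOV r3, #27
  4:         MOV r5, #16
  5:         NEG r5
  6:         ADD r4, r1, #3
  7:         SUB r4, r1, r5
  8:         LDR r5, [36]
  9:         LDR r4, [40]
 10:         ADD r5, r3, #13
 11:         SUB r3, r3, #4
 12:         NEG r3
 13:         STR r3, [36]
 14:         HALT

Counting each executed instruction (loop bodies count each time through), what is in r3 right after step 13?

MOV r4, #-2 → r4=-2
MOV r1, #-6 → r1=-6
MOV r3, #27 → r3=27
MOV r5, #16 → r5=16
NEG r5 → r5=-(16)=-16
ADD r4, r1, #3 → r4=(-6)+3=-3
SUB r4, r1, r5 → r4=(-6)-(-16)=10
LDR r5, [36] → r5=M[36]=50
LDR r4, [40] → r4=M[40]=-2
ADD r5, r3, #13 → r5=27+13=40
SUB r3, r3, #4 → r3=27-4=23
NEG r3 → r3=-(23)=-23
STR r3, [36] → M[36]=-23
After step 13: r3 = -23.

-23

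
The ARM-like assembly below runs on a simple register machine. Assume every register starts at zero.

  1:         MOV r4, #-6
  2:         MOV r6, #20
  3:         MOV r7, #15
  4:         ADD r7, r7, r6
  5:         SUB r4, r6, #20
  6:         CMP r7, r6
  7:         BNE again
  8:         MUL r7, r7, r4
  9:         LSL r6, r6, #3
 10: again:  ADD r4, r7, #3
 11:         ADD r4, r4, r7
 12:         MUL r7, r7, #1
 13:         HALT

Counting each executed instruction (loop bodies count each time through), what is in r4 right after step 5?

after MOV r4, #-6: r4=-6
after MOV r6, #20: r6=20
after MOV r7, #15: r7=15
after ADD r7, r7, r6: r7=15+20=35
after SUB r4, r6, #20: r4=20-20=0
After step 5: r4 = 0.

0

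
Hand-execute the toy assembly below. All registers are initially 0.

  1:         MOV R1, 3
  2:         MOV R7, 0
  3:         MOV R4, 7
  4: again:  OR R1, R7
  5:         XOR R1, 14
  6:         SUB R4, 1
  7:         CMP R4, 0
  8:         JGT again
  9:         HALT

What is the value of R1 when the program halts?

13

after MOV R1, 3: R1=3
after MOV R7, 0: R7=0
after MOV R4, 7: R4=7
after OR R1, R7: R1=3|0=3
after XOR R1, 14: R1=3^14=13
after SUB R4, 1: R4=7-1=6
CMP R4, 0  (cmp 6,0)
JGT again: taken
after OR R1, R7: R1=13|0=13
after XOR R1, 14: R1=13^14=3
after SUB R4, 1: R4=6-1=5
CMP R4, 0  (cmp 5,0)
JGT again: taken
after OR R1, R7: R1=3|0=3
after XOR R1, 14: R1=3^14=13
after SUB R4, 1: R4=5-1=4
CMP R4, 0  (cmp 4,0)
JGT again: taken
after OR R1, R7: R1=13|0=13
after XOR R1, 14: R1=13^14=3
after SUB R4, 1: R4=4-1=3
CMP R4, 0  (cmp 3,0)
JGT again: taken
after OR R1, R7: R1=3|0=3
after XOR R1, 14: R1=3^14=13
after SUB R4, 1: R4=3-1=2
CMP R4, 0  (cmp 2,0)
JGT again: taken
after OR R1, R7: R1=13|0=13
after XOR R1, 14: R1=13^14=3
after SUB R4, 1: R4=2-1=1
CMP R4, 0  (cmp 1,0)
JGT again: taken
after OR R1, R7: R1=3|0=3
after XOR R1, 14: R1=3^14=13
after SUB R4, 1: R4=1-1=0
CMP R4, 0  (cmp 0,0)
JGT again: not taken
halt.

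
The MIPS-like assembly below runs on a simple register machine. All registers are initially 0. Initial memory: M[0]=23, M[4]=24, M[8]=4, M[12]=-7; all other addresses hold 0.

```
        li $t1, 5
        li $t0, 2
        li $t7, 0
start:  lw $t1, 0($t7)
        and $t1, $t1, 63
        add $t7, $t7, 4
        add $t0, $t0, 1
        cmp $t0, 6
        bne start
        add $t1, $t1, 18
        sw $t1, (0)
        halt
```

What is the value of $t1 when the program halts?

li $t1, 5 → $t1=5
li $t0, 2 → $t0=2
li $t7, 0 → $t7=0
lw $t1, 0($t7) → $t1=M[0]=23
and $t1, $t1, 63 → $t1=23&63=23
add $t7, $t7, 4 → $t7=0+4=4
add $t0, $t0, 1 → $t0=2+1=3
cmp $t0, 6  (cmp 3,6)
bne start: taken
lw $t1, 0($t7) → $t1=M[4]=24
and $t1, $t1, 63 → $t1=24&63=24
add $t7, $t7, 4 → $t7=4+4=8
add $t0, $t0, 1 → $t0=3+1=4
cmp $t0, 6  (cmp 4,6)
bne start: taken
lw $t1, 0($t7) → $t1=M[8]=4
and $t1, $t1, 63 → $t1=4&63=4
add $t7, $t7, 4 → $t7=8+4=12
add $t0, $t0, 1 → $t0=4+1=5
cmp $t0, 6  (cmp 5,6)
bne start: taken
lw $t1, 0($t7) → $t1=M[12]=-7
and $t1, $t1, 63 → $t1=(-7)&63=57
add $t7, $t7, 4 → $t7=12+4=16
add $t0, $t0, 1 → $t0=5+1=6
cmp $t0, 6  (cmp 6,6)
bne start: not taken
add $t1, $t1, 18 → $t1=57+18=75
sw $t1, (0) → M[0]=75
halt.

75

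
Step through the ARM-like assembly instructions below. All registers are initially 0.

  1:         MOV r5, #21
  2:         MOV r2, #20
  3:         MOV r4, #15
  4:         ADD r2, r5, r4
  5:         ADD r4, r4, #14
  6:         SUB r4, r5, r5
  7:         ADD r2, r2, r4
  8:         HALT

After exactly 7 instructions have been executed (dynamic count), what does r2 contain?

r5=21
r2=20
r4=15
r2=21+15=36
r4=15+14=29
r4=21-21=0
r2=36+0=36
After step 7: r2 = 36.

36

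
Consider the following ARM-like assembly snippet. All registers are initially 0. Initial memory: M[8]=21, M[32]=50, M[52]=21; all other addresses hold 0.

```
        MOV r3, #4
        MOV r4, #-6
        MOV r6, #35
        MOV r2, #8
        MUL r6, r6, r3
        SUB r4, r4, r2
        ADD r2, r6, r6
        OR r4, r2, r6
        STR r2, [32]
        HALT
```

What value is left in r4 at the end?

412

MOV r3, #4 → r3=4
MOV r4, #-6 → r4=-6
MOV r6, #35 → r6=35
MOV r2, #8 → r2=8
MUL r6, r6, r3 → r6=35*4=140
SUB r4, r4, r2 → r4=(-6)-8=-14
ADD r2, r6, r6 → r2=140+140=280
OR r4, r2, r6 → r4=280|140=412
STR r2, [32] → M[32]=280
halt.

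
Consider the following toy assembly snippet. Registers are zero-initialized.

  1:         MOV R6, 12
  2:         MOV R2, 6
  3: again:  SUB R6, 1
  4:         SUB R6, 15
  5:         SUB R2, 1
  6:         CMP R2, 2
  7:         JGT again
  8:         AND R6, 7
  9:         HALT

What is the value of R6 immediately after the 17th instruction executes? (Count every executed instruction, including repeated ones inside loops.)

-36

R6=12
R2=6
R6=12-1=11
R6=11-15=-4
R2=6-1=5
CMP R2, 2  (cmp 5,2)
JGT again: taken
R6=(-4)-1=-5
R6=(-5)-15=-20
R2=5-1=4
CMP R2, 2  (cmp 4,2)
JGT again: taken
R6=(-20)-1=-21
R6=(-21)-15=-36
R2=4-1=3
CMP R2, 2  (cmp 3,2)
JGT again: taken
After step 17: R6 = -36.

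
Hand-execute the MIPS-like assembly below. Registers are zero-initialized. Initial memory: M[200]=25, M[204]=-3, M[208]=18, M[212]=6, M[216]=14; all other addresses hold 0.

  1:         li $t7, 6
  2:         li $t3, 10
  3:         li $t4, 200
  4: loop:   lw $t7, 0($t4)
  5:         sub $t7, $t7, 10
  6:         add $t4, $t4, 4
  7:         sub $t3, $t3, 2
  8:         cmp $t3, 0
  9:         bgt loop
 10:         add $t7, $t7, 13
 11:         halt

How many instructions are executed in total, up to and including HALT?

35

after li $t7, 6: $t7=6
after li $t3, 10: $t3=10
after li $t4, 200: $t4=200
after lw $t7, 0($t4): $t7=M[200]=25
after sub $t7, $t7, 10: $t7=25-10=15
after add $t4, $t4, 4: $t4=200+4=204
after sub $t3, $t3, 2: $t3=10-2=8
cmp $t3, 0  (cmp 8,0)
bgt loop: taken
after lw $t7, 0($t4): $t7=M[204]=-3
after sub $t7, $t7, 10: $t7=(-3)-10=-13
after add $t4, $t4, 4: $t4=204+4=208
after sub $t3, $t3, 2: $t3=8-2=6
cmp $t3, 0  (cmp 6,0)
bgt loop: taken
after lw $t7, 0($t4): $t7=M[208]=18
after sub $t7, $t7, 10: $t7=18-10=8
after add $t4, $t4, 4: $t4=208+4=212
after sub $t3, $t3, 2: $t3=6-2=4
cmp $t3, 0  (cmp 4,0)
bgt loop: taken
after lw $t7, 0($t4): $t7=M[212]=6
after sub $t7, $t7, 10: $t7=6-10=-4
after add $t4, $t4, 4: $t4=212+4=216
after sub $t3, $t3, 2: $t3=4-2=2
cmp $t3, 0  (cmp 2,0)
bgt loop: taken
after lw $t7, 0($t4): $t7=M[216]=14
after sub $t7, $t7, 10: $t7=14-10=4
after add $t4, $t4, 4: $t4=216+4=220
after sub $t3, $t3, 2: $t3=2-2=0
cmp $t3, 0  (cmp 0,0)
bgt loop: not taken
after add $t7, $t7, 13: $t7=4+13=17
halt.
Total executed instructions: 35.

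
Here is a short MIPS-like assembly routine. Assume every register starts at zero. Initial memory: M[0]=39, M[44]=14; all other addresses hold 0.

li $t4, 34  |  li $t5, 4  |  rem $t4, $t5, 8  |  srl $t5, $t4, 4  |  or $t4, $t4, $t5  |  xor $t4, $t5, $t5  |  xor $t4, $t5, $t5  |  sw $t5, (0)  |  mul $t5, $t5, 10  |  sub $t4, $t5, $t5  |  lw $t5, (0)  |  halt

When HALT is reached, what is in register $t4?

$t4=34
$t5=4
$t4=4%8=4
$t5=4>>4=0
$t4=4|0=4
$t4=0^0=0
$t4=0^0=0
sw $t5, (0) → M[0]=0
$t5=0*10=0
$t4=0-0=0
$t5=M[0]=0
halt.

0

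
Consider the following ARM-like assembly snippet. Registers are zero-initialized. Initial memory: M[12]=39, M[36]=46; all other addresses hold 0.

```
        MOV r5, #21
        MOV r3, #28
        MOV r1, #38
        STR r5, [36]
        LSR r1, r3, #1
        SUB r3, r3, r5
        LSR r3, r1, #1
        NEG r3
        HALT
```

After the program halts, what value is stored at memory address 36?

after MOV r5, #21: r5=21
after MOV r3, #28: r3=28
after MOV r1, #38: r1=38
STR r5, [36] → M[36]=21
after LSR r1, r3, #1: r1=28>>1=14
after SUB r3, r3, r5: r3=28-21=7
after LSR r3, r1, #1: r3=14>>1=7
after NEG r3: r3=-(7)=-7
halt.

21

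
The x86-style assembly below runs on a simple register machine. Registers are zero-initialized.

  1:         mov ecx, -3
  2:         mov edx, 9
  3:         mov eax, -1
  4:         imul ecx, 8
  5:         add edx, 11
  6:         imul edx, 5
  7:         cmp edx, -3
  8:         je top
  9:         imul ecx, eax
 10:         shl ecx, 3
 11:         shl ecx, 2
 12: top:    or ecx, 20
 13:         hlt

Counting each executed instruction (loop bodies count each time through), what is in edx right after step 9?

mov ecx, -3 → ecx=-3
mov edx, 9 → edx=9
mov eax, -1 → eax=-1
imul ecx, 8 → ecx=(-3)*8=-24
add edx, 11 → edx=9+11=20
imul edx, 5 → edx=20*5=100
cmp edx, -3  (cmp 100,-3)
je top: not taken
imul ecx, eax → ecx=(-24)*(-1)=24
After step 9: edx = 100.

100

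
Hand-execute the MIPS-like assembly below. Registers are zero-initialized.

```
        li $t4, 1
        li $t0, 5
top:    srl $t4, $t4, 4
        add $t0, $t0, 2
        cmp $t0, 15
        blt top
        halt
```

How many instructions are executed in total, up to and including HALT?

23

after li $t4, 1: $t4=1
after li $t0, 5: $t0=5
after srl $t4, $t4, 4: $t4=1>>4=0
after add $t0, $t0, 2: $t0=5+2=7
cmp $t0, 15  (cmp 7,15)
blt top: taken
after srl $t4, $t4, 4: $t4=0>>4=0
after add $t0, $t0, 2: $t0=7+2=9
cmp $t0, 15  (cmp 9,15)
blt top: taken
after srl $t4, $t4, 4: $t4=0>>4=0
after add $t0, $t0, 2: $t0=9+2=11
cmp $t0, 15  (cmp 11,15)
blt top: taken
after srl $t4, $t4, 4: $t4=0>>4=0
after add $t0, $t0, 2: $t0=11+2=13
cmp $t0, 15  (cmp 13,15)
blt top: taken
after srl $t4, $t4, 4: $t4=0>>4=0
after add $t0, $t0, 2: $t0=13+2=15
cmp $t0, 15  (cmp 15,15)
blt top: not taken
halt.
Total executed instructions: 23.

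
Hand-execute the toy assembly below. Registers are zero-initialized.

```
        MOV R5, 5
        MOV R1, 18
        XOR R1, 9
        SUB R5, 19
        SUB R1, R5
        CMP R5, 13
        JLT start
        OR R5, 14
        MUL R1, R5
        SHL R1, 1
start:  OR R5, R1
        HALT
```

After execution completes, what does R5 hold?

R5=5
R1=18
R1=18^9=27
R5=5-19=-14
R1=27-(-14)=41
CMP R5, 13  (cmp -14,13)
JLT start: taken
R5=(-14)|41=-5
halt.

-5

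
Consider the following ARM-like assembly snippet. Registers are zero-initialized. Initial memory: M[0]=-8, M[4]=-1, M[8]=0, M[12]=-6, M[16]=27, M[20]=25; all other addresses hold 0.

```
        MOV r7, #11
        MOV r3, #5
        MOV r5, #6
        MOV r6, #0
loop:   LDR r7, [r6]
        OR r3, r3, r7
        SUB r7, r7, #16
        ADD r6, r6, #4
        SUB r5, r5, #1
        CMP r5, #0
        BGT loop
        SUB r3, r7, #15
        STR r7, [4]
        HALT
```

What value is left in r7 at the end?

MOV r7, #11 → r7=11
MOV r3, #5 → r3=5
MOV r5, #6 → r5=6
MOV r6, #0 → r6=0
LDR r7, [r6] → r7=M[0]=-8
OR r3, r3, r7 → r3=5|(-8)=-3
SUB r7, r7, #16 → r7=(-8)-16=-24
ADD r6, r6, #4 → r6=0+4=4
SUB r5, r5, #1 → r5=6-1=5
CMP r5, #0  (cmp 5,0)
BGT loop: taken
LDR r7, [r6] → r7=M[4]=-1
OR r3, r3, r7 → r3=(-3)|(-1)=-1
SUB r7, r7, #16 → r7=(-1)-16=-17
ADD r6, r6, #4 → r6=4+4=8
SUB r5, r5, #1 → r5=5-1=4
CMP r5, #0  (cmp 4,0)
BGT loop: taken
LDR r7, [r6] → r7=M[8]=0
OR r3, r3, r7 → r3=(-1)|0=-1
SUB r7, r7, #16 → r7=0-16=-16
ADD r6, r6, #4 → r6=8+4=12
SUB r5, r5, #1 → r5=4-1=3
CMP r5, #0  (cmp 3,0)
BGT loop: taken
LDR r7, [r6] → r7=M[12]=-6
OR r3, r3, r7 → r3=(-1)|(-6)=-1
SUB r7, r7, #16 → r7=(-6)-16=-22
ADD r6, r6, #4 → r6=12+4=16
SUB r5, r5, #1 → r5=3-1=2
CMP r5, #0  (cmp 2,0)
BGT loop: taken
LDR r7, [r6] → r7=M[16]=27
OR r3, r3, r7 → r3=(-1)|27=-1
SUB r7, r7, #16 → r7=27-16=11
ADD r6, r6, #4 → r6=16+4=20
SUB r5, r5, #1 → r5=2-1=1
CMP r5, #0  (cmp 1,0)
BGT loop: taken
LDR r7, [r6] → r7=M[20]=25
OR r3, r3, r7 → r3=(-1)|25=-1
SUB r7, r7, #16 → r7=25-16=9
ADD r6, r6, #4 → r6=20+4=24
SUB r5, r5, #1 → r5=1-1=0
CMP r5, #0  (cmp 0,0)
BGT loop: not taken
SUB r3, r7, #15 → r3=9-15=-6
STR r7, [4] → M[4]=9
halt.

9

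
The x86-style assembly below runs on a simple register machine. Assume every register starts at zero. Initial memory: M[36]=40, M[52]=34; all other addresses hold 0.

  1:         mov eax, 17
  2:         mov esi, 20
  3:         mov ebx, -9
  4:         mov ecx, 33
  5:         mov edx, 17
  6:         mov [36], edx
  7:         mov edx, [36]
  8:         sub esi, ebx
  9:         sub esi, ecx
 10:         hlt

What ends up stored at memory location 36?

17

after mov eax, 17: eax=17
after mov esi, 20: esi=20
after mov ebx, -9: ebx=-9
after mov ecx, 33: ecx=33
after mov edx, 17: edx=17
mov [36], edx → M[36]=17
after mov edx, [36]: edx=M[36]=17
after sub esi, ebx: esi=20-(-9)=29
after sub esi, ecx: esi=29-33=-4
halt.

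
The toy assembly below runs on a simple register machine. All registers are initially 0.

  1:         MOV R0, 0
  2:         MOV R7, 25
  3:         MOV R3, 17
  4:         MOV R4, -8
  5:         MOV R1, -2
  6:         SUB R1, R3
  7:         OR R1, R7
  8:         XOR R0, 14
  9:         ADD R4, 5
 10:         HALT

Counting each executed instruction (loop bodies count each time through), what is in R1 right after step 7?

-3

after MOV R0, 0: R0=0
after MOV R7, 25: R7=25
after MOV R3, 17: R3=17
after MOV R4, -8: R4=-8
after MOV R1, -2: R1=-2
after SUB R1, R3: R1=(-2)-17=-19
after OR R1, R7: R1=(-19)|25=-3
After step 7: R1 = -3.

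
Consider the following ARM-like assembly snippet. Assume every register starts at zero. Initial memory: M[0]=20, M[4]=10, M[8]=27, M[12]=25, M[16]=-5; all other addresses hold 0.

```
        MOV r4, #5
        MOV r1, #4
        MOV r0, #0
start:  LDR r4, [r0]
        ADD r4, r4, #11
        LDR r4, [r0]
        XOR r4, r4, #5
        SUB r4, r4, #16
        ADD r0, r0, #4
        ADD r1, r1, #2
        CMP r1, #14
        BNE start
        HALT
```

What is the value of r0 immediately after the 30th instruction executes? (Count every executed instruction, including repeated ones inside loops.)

12

after MOV r4, #5: r4=5
after MOV r1, #4: r1=4
after MOV r0, #0: r0=0
after LDR r4, [r0]: r4=M[0]=20
after ADD r4, r4, #11: r4=20+11=31
after LDR r4, [r0]: r4=M[0]=20
after XOR r4, r4, #5: r4=20^5=17
after SUB r4, r4, #16: r4=17-16=1
after ADD r0, r0, #4: r0=0+4=4
after ADD r1, r1, #2: r1=4+2=6
CMP r1, #14  (cmp 6,14)
BNE start: taken
after LDR r4, [r0]: r4=M[4]=10
after ADD r4, r4, #11: r4=10+11=21
after LDR r4, [r0]: r4=M[4]=10
after XOR r4, r4, #5: r4=10^5=15
after SUB r4, r4, #16: r4=15-16=-1
after ADD r0, r0, #4: r0=4+4=8
after ADD r1, r1, #2: r1=6+2=8
CMP r1, #14  (cmp 8,14)
BNE start: taken
after LDR r4, [r0]: r4=M[8]=27
after ADD r4, r4, #11: r4=27+11=38
after LDR r4, [r0]: r4=M[8]=27
after XOR r4, r4, #5: r4=27^5=30
after SUB r4, r4, #16: r4=30-16=14
after ADD r0, r0, #4: r0=8+4=12
after ADD r1, r1, #2: r1=8+2=10
CMP r1, #14  (cmp 10,14)
BNE start: taken
After step 30: r0 = 12.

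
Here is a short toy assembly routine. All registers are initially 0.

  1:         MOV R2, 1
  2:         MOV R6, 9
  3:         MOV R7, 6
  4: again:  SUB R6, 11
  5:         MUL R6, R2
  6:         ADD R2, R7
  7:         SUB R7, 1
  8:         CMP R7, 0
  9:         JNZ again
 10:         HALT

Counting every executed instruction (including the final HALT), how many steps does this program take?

after MOV R2, 1: R2=1
after MOV R6, 9: R6=9
after MOV R7, 6: R7=6
after SUB R6, 11: R6=9-11=-2
after MUL R6, R2: R6=(-2)*1=-2
after ADD R2, R7: R2=1+6=7
after SUB R7, 1: R7=6-1=5
CMP R7, 0  (cmp 5,0)
JNZ again: taken
after SUB R6, 11: R6=(-2)-11=-13
after MUL R6, R2: R6=(-13)*7=-91
after ADD R2, R7: R2=7+5=12
after SUB R7, 1: R7=5-1=4
CMP R7, 0  (cmp 4,0)
JNZ again: taken
after SUB R6, 11: R6=(-91)-11=-102
after MUL R6, R2: R6=(-102)*12=-1224
after ADD R2, R7: R2=12+4=16
after SUB R7, 1: R7=4-1=3
CMP R7, 0  (cmp 3,0)
JNZ again: taken
after SUB R6, 11: R6=(-1224)-11=-1235
after MUL R6, R2: R6=(-1235)*16=-19760
after ADD R2, R7: R2=16+3=19
after SUB R7, 1: R7=3-1=2
CMP R7, 0  (cmp 2,0)
JNZ again: taken
after SUB R6, 11: R6=(-19760)-11=-19771
after MUL R6, R2: R6=(-19771)*19=-375649
after ADD R2, R7: R2=19+2=21
after SUB R7, 1: R7=2-1=1
CMP R7, 0  (cmp 1,0)
JNZ again: taken
after SUB R6, 11: R6=(-375649)-11=-375660
after MUL R6, R2: R6=(-375660)*21=-7888860
after ADD R2, R7: R2=21+1=22
after SUB R7, 1: R7=1-1=0
CMP R7, 0  (cmp 0,0)
JNZ again: not taken
halt.
Total executed instructions: 40.

40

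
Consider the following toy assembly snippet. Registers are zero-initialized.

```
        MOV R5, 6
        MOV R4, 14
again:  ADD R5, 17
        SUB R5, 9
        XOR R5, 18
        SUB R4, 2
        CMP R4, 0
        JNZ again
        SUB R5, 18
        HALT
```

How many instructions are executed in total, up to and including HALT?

46

R5=6
R4=14
R5=6+17=23
R5=23-9=14
R5=14^18=28
R4=14-2=12
CMP R4, 0  (cmp 12,0)
JNZ again: taken
R5=28+17=45
R5=45-9=36
R5=36^18=54
R4=12-2=10
CMP R4, 0  (cmp 10,0)
JNZ again: taken
R5=54+17=71
R5=71-9=62
R5=62^18=44
R4=10-2=8
CMP R4, 0  (cmp 8,0)
JNZ again: taken
R5=44+17=61
R5=61-9=52
R5=52^18=38
R4=8-2=6
CMP R4, 0  (cmp 6,0)
JNZ again: taken
R5=38+17=55
R5=55-9=46
R5=46^18=60
R4=6-2=4
CMP R4, 0  (cmp 4,0)
JNZ again: taken
R5=60+17=77
R5=77-9=68
R5=68^18=86
R4=4-2=2
CMP R4, 0  (cmp 2,0)
JNZ again: taken
R5=86+17=103
R5=103-9=94
R5=94^18=76
R4=2-2=0
CMP R4, 0  (cmp 0,0)
JNZ again: not taken
R5=76-18=58
halt.
Total executed instructions: 46.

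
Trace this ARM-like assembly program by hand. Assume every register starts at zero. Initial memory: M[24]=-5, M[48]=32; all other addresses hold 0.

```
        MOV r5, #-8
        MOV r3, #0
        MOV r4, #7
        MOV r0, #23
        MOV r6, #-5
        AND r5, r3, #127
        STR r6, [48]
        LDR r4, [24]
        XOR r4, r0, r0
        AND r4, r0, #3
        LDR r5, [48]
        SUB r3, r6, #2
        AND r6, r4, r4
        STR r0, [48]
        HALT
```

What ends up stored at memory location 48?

23

r5=-8
r3=0
r4=7
r0=23
r6=-5
r5=0&127=0
STR r6, [48] → M[48]=-5
r4=M[24]=-5
r4=23^23=0
r4=23&3=3
r5=M[48]=-5
r3=(-5)-2=-7
r6=3&3=3
STR r0, [48] → M[48]=23
halt.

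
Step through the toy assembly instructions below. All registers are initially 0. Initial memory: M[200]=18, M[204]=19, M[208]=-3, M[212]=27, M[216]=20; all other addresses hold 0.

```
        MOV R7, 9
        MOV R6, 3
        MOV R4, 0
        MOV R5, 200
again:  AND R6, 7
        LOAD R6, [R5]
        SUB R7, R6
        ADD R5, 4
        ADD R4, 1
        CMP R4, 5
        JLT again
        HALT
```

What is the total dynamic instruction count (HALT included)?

40

after MOV R7, 9: R7=9
after MOV R6, 3: R6=3
after MOV R4, 0: R4=0
after MOV R5, 200: R5=200
after AND R6, 7: R6=3&7=3
after LOAD R6, [R5]: R6=M[200]=18
after SUB R7, R6: R7=9-18=-9
after ADD R5, 4: R5=200+4=204
after ADD R4, 1: R4=0+1=1
CMP R4, 5  (cmp 1,5)
JLT again: taken
after AND R6, 7: R6=18&7=2
after LOAD R6, [R5]: R6=M[204]=19
after SUB R7, R6: R7=(-9)-19=-28
after ADD R5, 4: R5=204+4=208
after ADD R4, 1: R4=1+1=2
CMP R4, 5  (cmp 2,5)
JLT again: taken
after AND R6, 7: R6=19&7=3
after LOAD R6, [R5]: R6=M[208]=-3
after SUB R7, R6: R7=(-28)-(-3)=-25
after ADD R5, 4: R5=208+4=212
after ADD R4, 1: R4=2+1=3
CMP R4, 5  (cmp 3,5)
JLT again: taken
after AND R6, 7: R6=(-3)&7=5
after LOAD R6, [R5]: R6=M[212]=27
after SUB R7, R6: R7=(-25)-27=-52
after ADD R5, 4: R5=212+4=216
after ADD R4, 1: R4=3+1=4
CMP R4, 5  (cmp 4,5)
JLT again: taken
after AND R6, 7: R6=27&7=3
after LOAD R6, [R5]: R6=M[216]=20
after SUB R7, R6: R7=(-52)-20=-72
after ADD R5, 4: R5=216+4=220
after ADD R4, 1: R4=4+1=5
CMP R4, 5  (cmp 5,5)
JLT again: not taken
halt.
Total executed instructions: 40.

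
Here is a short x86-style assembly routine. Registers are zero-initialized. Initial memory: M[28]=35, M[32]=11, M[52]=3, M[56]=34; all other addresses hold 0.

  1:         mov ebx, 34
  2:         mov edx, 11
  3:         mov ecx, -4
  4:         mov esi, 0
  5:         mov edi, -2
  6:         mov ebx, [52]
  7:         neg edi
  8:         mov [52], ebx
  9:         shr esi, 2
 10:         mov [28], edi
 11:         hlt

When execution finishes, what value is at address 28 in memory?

mov ebx, 34 → ebx=34
mov edx, 11 → edx=11
mov ecx, -4 → ecx=-4
mov esi, 0 → esi=0
mov edi, -2 → edi=-2
mov ebx, [52] → ebx=M[52]=3
neg edi → edi=-(-2)=2
mov [52], ebx → M[52]=3
shr esi, 2 → esi=0>>2=0
mov [28], edi → M[28]=2
halt.

2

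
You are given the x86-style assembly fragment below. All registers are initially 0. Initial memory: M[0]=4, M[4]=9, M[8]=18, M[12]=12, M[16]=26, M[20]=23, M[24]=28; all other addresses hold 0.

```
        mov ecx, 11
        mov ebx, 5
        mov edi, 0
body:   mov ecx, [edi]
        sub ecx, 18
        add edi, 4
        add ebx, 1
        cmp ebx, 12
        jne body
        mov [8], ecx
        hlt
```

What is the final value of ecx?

ecx=11
ebx=5
edi=0
ecx=M[0]=4
ecx=4-18=-14
edi=0+4=4
ebx=5+1=6
cmp ebx, 12  (cmp 6,12)
jne body: taken
ecx=M[4]=9
ecx=9-18=-9
edi=4+4=8
ebx=6+1=7
cmp ebx, 12  (cmp 7,12)
jne body: taken
ecx=M[8]=18
ecx=18-18=0
edi=8+4=12
ebx=7+1=8
cmp ebx, 12  (cmp 8,12)
jne body: taken
ecx=M[12]=12
ecx=12-18=-6
edi=12+4=16
ebx=8+1=9
cmp ebx, 12  (cmp 9,12)
jne body: taken
ecx=M[16]=26
ecx=26-18=8
edi=16+4=20
ebx=9+1=10
cmp ebx, 12  (cmp 10,12)
jne body: taken
ecx=M[20]=23
ecx=23-18=5
edi=20+4=24
ebx=10+1=11
cmp ebx, 12  (cmp 11,12)
jne body: taken
ecx=M[24]=28
ecx=28-18=10
edi=24+4=28
ebx=11+1=12
cmp ebx, 12  (cmp 12,12)
jne body: not taken
mov [8], ecx → M[8]=10
halt.

10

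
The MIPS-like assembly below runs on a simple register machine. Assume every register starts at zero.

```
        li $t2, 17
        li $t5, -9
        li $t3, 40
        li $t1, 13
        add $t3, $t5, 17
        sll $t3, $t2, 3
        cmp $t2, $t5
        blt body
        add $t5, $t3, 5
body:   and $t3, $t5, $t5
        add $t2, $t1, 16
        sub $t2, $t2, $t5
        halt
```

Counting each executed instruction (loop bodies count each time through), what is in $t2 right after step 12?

li $t2, 17 → $t2=17
li $t5, -9 → $t5=-9
li $t3, 40 → $t3=40
li $t1, 13 → $t1=13
add $t3, $t5, 17 → $t3=(-9)+17=8
sll $t3, $t2, 3 → $t3=17<<3=136
cmp $t2, $t5  (cmp 17,-9)
blt body: not taken
add $t5, $t3, 5 → $t5=136+5=141
and $t3, $t5, $t5 → $t3=141&141=141
add $t2, $t1, 16 → $t2=13+16=29
sub $t2, $t2, $t5 → $t2=29-141=-112
After step 12: $t2 = -112.

-112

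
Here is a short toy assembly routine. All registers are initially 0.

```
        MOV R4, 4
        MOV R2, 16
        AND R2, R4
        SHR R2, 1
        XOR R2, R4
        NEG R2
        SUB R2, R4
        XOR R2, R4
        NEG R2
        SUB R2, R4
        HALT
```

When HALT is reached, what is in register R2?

0

R4=4
R2=16
R2=16&4=0
R2=0>>1=0
R2=0^4=4
R2=-(4)=-4
R2=(-4)-4=-8
R2=(-8)^4=-4
R2=-(-4)=4
R2=4-4=0
halt.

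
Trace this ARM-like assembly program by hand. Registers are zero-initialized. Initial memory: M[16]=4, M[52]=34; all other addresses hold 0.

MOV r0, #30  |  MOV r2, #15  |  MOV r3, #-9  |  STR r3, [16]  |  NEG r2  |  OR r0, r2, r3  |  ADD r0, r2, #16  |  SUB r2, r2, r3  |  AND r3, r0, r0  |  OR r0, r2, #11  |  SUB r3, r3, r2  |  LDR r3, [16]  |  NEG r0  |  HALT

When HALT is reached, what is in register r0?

after MOV r0, #30: r0=30
after MOV r2, #15: r2=15
after MOV r3, #-9: r3=-9
STR r3, [16] → M[16]=-9
after NEG r2: r2=-(15)=-15
after OR r0, r2, r3: r0=(-15)|(-9)=-9
after ADD r0, r2, #16: r0=(-15)+16=1
after SUB r2, r2, r3: r2=(-15)-(-9)=-6
after AND r3, r0, r0: r3=1&1=1
after OR r0, r2, #11: r0=(-6)|11=-5
after SUB r3, r3, r2: r3=1-(-6)=7
after LDR r3, [16]: r3=M[16]=-9
after NEG r0: r0=-(-5)=5
halt.

5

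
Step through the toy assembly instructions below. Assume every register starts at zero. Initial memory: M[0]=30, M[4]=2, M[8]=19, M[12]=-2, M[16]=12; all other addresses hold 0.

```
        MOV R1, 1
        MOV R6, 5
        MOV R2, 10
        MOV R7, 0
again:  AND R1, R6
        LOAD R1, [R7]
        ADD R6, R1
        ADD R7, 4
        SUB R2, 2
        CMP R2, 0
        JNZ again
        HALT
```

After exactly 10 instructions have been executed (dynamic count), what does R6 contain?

after MOV R1, 1: R1=1
after MOV R6, 5: R6=5
after MOV R2, 10: R2=10
after MOV R7, 0: R7=0
after AND R1, R6: R1=1&5=1
after LOAD R1, [R7]: R1=M[0]=30
after ADD R6, R1: R6=5+30=35
after ADD R7, 4: R7=0+4=4
after SUB R2, 2: R2=10-2=8
CMP R2, 0  (cmp 8,0)
After step 10: R6 = 35.

35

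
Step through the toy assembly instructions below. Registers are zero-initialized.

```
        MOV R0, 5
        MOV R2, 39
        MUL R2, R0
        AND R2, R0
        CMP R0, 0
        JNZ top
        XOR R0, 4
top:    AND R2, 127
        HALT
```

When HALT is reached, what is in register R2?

R0=5
R2=39
R2=39*5=195
R2=195&5=1
CMP R0, 0  (cmp 5,0)
JNZ top: taken
R2=1&127=1
halt.

1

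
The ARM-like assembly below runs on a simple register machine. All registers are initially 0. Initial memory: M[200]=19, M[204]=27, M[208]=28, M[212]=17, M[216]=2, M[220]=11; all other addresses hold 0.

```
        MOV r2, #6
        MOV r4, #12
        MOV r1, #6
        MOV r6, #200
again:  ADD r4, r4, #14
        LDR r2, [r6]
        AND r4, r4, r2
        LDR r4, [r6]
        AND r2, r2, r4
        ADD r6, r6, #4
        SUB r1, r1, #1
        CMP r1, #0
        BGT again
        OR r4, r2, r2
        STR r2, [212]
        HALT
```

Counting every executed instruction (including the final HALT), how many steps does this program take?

r2=6
r4=12
r1=6
r6=200
r4=12+14=26
r2=M[200]=19
r4=26&19=18
r4=M[200]=19
r2=19&19=19
r6=200+4=204
r1=6-1=5
CMP r1, #0  (cmp 5,0)
BGT again: taken
r4=19+14=33
r2=M[204]=27
r4=33&27=1
r4=M[204]=27
r2=27&27=27
r6=204+4=208
r1=5-1=4
CMP r1, #0  (cmp 4,0)
BGT again: taken
r4=27+14=41
r2=M[208]=28
r4=41&28=8
r4=M[208]=28
r2=28&28=28
r6=208+4=212
r1=4-1=3
CMP r1, #0  (cmp 3,0)
BGT again: taken
r4=28+14=42
r2=M[212]=17
r4=42&17=0
r4=M[212]=17
r2=17&17=17
r6=212+4=216
r1=3-1=2
CMP r1, #0  (cmp 2,0)
BGT again: taken
r4=17+14=31
r2=M[216]=2
r4=31&2=2
r4=M[216]=2
r2=2&2=2
r6=216+4=220
r1=2-1=1
CMP r1, #0  (cmp 1,0)
BGT again: taken
r4=2+14=16
r2=M[220]=11
r4=16&11=0
r4=M[220]=11
r2=11&11=11
r6=220+4=224
r1=1-1=0
CMP r1, #0  (cmp 0,0)
BGT again: not taken
r4=11|11=11
STR r2, [212] → M[212]=11
halt.
Total executed instructions: 61.

61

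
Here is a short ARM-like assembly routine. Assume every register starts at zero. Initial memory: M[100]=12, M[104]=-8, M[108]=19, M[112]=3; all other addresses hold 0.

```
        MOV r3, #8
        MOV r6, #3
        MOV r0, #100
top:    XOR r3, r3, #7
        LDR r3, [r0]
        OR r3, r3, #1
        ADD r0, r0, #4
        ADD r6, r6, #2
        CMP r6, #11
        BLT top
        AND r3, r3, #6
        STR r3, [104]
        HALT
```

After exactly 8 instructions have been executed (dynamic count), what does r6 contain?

MOV r3, #8 → r3=8
MOV r6, #3 → r6=3
MOV r0, #100 → r0=100
XOR r3, r3, #7 → r3=8^7=15
LDR r3, [r0] → r3=M[100]=12
OR r3, r3, #1 → r3=12|1=13
ADD r0, r0, #4 → r0=100+4=104
ADD r6, r6, #2 → r6=3+2=5
After step 8: r6 = 5.

5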